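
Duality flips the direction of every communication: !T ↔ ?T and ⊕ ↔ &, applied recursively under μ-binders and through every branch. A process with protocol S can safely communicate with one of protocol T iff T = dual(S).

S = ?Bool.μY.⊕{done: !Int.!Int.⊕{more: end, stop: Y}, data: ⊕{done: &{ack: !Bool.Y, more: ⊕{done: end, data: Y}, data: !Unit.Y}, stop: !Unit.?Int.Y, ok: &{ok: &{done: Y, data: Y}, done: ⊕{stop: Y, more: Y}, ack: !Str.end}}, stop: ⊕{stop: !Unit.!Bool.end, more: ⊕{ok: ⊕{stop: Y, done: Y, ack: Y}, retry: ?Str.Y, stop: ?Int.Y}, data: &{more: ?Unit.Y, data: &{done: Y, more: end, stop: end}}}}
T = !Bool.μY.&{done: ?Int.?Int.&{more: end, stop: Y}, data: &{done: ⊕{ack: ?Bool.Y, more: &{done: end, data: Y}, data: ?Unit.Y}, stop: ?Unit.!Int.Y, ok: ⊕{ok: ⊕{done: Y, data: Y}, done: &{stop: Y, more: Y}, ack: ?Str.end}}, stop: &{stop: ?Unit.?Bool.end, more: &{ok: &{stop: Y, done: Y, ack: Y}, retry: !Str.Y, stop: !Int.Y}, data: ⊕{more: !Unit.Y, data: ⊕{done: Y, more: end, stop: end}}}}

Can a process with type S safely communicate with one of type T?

?Bool ‖ !Bool  ✓
  μY ‖ μY  ✓ (rec unchanged)
    ⊕{done,data,stop} ‖ &{done,data,stop}  ✓ label sets agree
      case done:
        !Int ‖ ?Int  ✓
          !Int ‖ ?Int  ✓
            ⊕{more,stop} ‖ &{more,stop}  ✓ label sets agree
              case more:
                end ‖ end  ✓
              case stop:
                Y ‖ Y  ✓
      case data:
        ⊕{done,stop,ok} ‖ &{done,stop,ok}  ✓ label sets agree
          case done:
            &{ack,more,data} ‖ ⊕{ack,more,data}  ✓ label sets agree
              case ack:
                !Bool ‖ ?Bool  ✓
                  Y ‖ Y  ✓
              case more:
                ⊕{done,data} ‖ &{done,data}  ✓ label sets agree
                  case done:
                    end ‖ end  ✓
                  case data:
                    Y ‖ Y  ✓
              case data:
                !Unit ‖ ?Unit  ✓
                  Y ‖ Y  ✓
          case stop:
            !Unit ‖ ?Unit  ✓
              ?Int ‖ !Int  ✓
                Y ‖ Y  ✓
          case ok:
            &{ok,done,ack} ‖ ⊕{ok,done,ack}  ✓ label sets agree
              case ok:
                &{done,data} ‖ ⊕{done,data}  ✓ label sets agree
                  case done:
                    Y ‖ Y  ✓
                  case data:
                    Y ‖ Y  ✓
              case done:
                ⊕{stop,more} ‖ &{stop,more}  ✓ label sets agree
                  case stop:
                    Y ‖ Y  ✓
                  case more:
                    Y ‖ Y  ✓
              case ack:
                !Str ‖ ?Str  ✓
                  end ‖ end  ✓
      case stop:
        ⊕{stop,more,data} ‖ &{stop,more,data}  ✓ label sets agree
          case stop:
            !Unit ‖ ?Unit  ✓
              !Bool ‖ ?Bool  ✓
                end ‖ end  ✓
          case more:
            ⊕{ok,retry,stop} ‖ &{ok,retry,stop}  ✓ label sets agree
              case ok:
                ⊕{stop,done,ack} ‖ &{stop,done,ack}  ✓ label sets agree
                  case stop:
                    Y ‖ Y  ✓
                  case done:
                    Y ‖ Y  ✓
                  case ack:
                    Y ‖ Y  ✓
              case retry:
                ?Str ‖ !Str  ✓
                  Y ‖ Y  ✓
              case stop:
                ?Int ‖ !Int  ✓
                  Y ‖ Y  ✓
          case data:
            &{more,data} ‖ ⊕{more,data}  ✓ label sets agree
              case more:
                ?Unit ‖ !Unit  ✓
                  Y ‖ Y  ✓
              case data:
                &{done,more,stop} ‖ ⊕{done,more,stop}  ✓ label sets agree
                  case done:
                    Y ‖ Y  ✓
                  case more:
                    end ‖ end  ✓
                  case stop:
                    end ‖ end  ✓

YES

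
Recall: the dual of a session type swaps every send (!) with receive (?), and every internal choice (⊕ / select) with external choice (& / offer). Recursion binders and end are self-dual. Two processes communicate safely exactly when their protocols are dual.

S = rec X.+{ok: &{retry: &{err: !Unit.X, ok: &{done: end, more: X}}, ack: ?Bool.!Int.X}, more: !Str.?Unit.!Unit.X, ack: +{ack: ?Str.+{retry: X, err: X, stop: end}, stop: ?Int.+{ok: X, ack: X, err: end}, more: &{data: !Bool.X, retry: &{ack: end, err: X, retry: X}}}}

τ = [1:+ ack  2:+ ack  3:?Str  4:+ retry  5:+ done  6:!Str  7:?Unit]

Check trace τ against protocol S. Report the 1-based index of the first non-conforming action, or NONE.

@1 + ack  ✓  cont: +{ack: ?Str.+{retry: rec X.…, err: rec X.…, stop: end}, stop: ?Int.+{ok: rec X.…, ack: rec X.…, err: end}, more: &{data: !Bool.rec X.…, retry: &{ack: end, err: rec X.…, retry: rec X.…}}}
@2 + ack  ✓  cont: ?Str.+{retry: rec X.…, err: rec X.…, stop: end}
@3 ?Str  ✓  cont: +{retry: rec X.…, err: rec X.…, stop: end}
@4 + retry  ✓  cont: rec X.…
@5 got + done, protocol expects + ok or + more or + ack  ✗

5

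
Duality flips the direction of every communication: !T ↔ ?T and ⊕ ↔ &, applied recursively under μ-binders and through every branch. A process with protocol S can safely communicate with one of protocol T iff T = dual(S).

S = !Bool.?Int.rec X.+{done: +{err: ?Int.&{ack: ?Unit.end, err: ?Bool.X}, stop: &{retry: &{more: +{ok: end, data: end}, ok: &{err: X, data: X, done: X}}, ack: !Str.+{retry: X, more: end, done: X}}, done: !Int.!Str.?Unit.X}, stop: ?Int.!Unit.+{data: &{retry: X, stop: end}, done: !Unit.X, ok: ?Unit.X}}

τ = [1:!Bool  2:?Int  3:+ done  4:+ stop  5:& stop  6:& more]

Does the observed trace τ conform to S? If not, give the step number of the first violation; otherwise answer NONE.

step 1: !Bool  ok  cont: ?Int.rec X.…
step 2: ?Int  ok  cont: rec X.…
step 3: + done  ok  cont: +{err: ?Int.&{ack: ?Unit.end, err: ?Bool.rec X.…}, stop: &{retry: &{more: +{ok: end, data: end}, ok: &{err: rec X.…, data: rec X.…, done: rec X.…}}, ack: !Str.+{retry: rec X.…, more: end, done: rec X.…}}, done: !Int.!Str.?Unit.rec X.…}
step 4: + stop  ok  cont: &{retry: &{more: +{ok: end, data: end}, ok: &{err: rec X.…, data: rec X.…, done: rec X.…}}, ack: !Str.+{retry: rec X.…, more: end, done: rec X.…}}
step 5: got & stop, protocol expects & retry or & ack  ✗

5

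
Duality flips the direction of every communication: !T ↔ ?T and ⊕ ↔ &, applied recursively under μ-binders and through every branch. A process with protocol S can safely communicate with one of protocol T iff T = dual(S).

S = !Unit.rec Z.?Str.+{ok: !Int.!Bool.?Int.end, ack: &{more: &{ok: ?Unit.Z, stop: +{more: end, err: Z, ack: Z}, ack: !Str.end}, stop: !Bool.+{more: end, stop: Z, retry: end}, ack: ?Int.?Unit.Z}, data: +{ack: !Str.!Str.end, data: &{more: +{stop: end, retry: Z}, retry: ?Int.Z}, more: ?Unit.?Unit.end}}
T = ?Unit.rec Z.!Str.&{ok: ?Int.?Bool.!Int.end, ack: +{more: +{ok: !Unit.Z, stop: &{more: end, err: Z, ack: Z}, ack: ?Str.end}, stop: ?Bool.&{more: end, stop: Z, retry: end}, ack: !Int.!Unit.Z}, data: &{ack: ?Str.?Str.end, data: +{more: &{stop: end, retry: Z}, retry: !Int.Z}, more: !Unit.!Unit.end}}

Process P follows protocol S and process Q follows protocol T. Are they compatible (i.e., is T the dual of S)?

!Unit | ?Unit  match
  rec Z | rec Z  match (binder kept)
    ?Str | !Str  match
      +{ok,ack,data} | &{ok,ack,data}  match label sets agree
        • ok:
          !Int | ?Int  match
            !Bool | ?Bool  match
              ?Int | !Int  match
                end | end  match
        • ack:
          &{more,stop,ack} | +{more,stop,ack}  match label sets agree
            • more:
              &{ok,stop,ack} | +{ok,stop,ack}  match label sets agree
                • ok:
                  ?Unit | !Unit  match
                    Z | Z  match
                • stop:
                  +{more,err,ack} | &{more,err,ack}  match label sets agree
                    • more:
                      end | end  match
                    • err:
                      Z | Z  match
                    • ack:
                      Z | Z  match
                • ack:
                  !Str | ?Str  match
                    end | end  match
            • stop:
              !Bool | ?Bool  match
                +{more,stop,retry} | &{more,stop,retry}  match label sets agree
                  • more:
                    end | end  match
                  • stop:
                    Z | Z  match
                  • retry:
                    end | end  match
            • ack:
              ?Int | !Int  match
                ?Unit | !Unit  match
                  Z | Z  match
        • data:
          +{ack,data,more} | &{ack,data,more}  match label sets agree
            • ack:
              !Str | ?Str  match
                !Str | ?Str  match
                  end | end  match
            • data:
              &{more,retry} | +{more,retry}  match label sets agree
                • more:
                  +{stop,retry} | &{stop,retry}  match label sets agree
                    • stop:
                      end | end  match
                    • retry:
                      Z | Z  match
                • retry:
                  ?Int | !Int  match
                    Z | Z  match
            • more:
              ?Unit | !Unit  match
                ?Unit | !Unit  match
                  end | end  match

YES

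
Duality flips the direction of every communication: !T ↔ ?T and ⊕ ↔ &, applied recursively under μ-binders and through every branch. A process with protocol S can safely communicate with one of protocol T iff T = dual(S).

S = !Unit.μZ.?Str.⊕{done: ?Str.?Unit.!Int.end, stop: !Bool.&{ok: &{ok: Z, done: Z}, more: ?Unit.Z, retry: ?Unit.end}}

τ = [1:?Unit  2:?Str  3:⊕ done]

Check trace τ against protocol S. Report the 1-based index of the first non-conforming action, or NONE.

1

step 1: got ?Unit, protocol expects !Unit  ✗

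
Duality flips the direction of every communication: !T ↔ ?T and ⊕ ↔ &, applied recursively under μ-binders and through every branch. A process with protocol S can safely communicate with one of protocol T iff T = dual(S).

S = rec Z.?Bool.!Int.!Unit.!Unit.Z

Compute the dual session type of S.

rec Z.!Bool.?Int.?Unit.?Unit.Z

rec Z = rec Z  (rec unchanged)
  ?Bool = !Bool
    !Int = ?Int
      !Unit = ?Unit
        !Unit = ?Unit
          Z self-dual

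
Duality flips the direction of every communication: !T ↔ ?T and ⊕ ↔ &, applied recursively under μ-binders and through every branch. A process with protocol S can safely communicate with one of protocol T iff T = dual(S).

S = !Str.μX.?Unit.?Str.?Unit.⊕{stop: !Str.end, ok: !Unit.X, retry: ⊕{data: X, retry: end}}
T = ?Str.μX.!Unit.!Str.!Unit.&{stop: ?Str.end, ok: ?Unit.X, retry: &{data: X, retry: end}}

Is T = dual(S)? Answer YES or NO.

YES

!Str vs ?Str  ok
  μX vs μX  ok (μ self-dual)
    ?Unit vs !Unit  ok
      ?Str vs !Str  ok
        ?Unit vs !Unit  ok
          ⊕{stop,ok,retry} vs &{stop,ok,retry}  ok label sets agree
            • stop:
              !Str vs ?Str  ok
                end vs end  ok
            • ok:
              !Unit vs ?Unit  ok
                X vs X  ok
            • retry:
              ⊕{data,retry} vs &{data,retry}  ok label sets agree
                • data:
                  X vs X  ok
                • retry:
                  end vs end  ok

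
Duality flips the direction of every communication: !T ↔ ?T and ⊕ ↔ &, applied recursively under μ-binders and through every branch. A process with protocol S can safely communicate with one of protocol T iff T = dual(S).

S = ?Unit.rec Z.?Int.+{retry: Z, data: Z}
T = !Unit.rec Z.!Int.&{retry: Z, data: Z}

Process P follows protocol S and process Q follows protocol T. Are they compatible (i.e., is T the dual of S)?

YES

?Unit ‖ !Unit  ok
  rec Z ‖ rec Z  ok (binder kept)
    ?Int ‖ !Int  ok
      +{retry,data} ‖ &{retry,data}  ok same labels
        [retry]
          Z ‖ Z  ok
        [data]
          Z ‖ Z  ok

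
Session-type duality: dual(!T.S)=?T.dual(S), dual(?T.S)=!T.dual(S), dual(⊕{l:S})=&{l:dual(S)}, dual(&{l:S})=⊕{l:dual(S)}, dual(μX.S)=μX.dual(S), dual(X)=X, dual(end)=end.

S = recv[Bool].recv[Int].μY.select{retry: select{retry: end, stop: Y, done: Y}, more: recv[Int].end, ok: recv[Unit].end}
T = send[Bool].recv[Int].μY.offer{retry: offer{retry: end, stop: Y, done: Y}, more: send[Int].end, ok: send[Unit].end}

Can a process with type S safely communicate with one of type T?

NO

recv[Bool] vs send[Bool]  match
  recv[Int] vs recv[Int]  ✗ same direction on both sides — not dual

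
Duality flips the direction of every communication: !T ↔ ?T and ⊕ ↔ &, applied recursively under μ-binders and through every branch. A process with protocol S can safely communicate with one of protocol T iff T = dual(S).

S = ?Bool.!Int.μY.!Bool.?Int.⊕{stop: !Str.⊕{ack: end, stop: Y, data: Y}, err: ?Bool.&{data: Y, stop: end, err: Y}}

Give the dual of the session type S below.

?Bool = !Bool
  !Int = ?Int
    μY = μY  (binder kept)
      !Bool = ?Bool
        ?Int = !Int
          ⊕{stop,err} = &{stop,err}  (⊕→&)
            [stop]
              !Str = ?Str
                ⊕{ack,stop,data} = &{ack,stop,data}  (⊕→&)
                  [ack]
                    end self-dual
                  [stop]
                    Y self-dual
                  [data]
                    Y self-dual
            [err]
              ?Bool = !Bool
                &{data,stop,err} = ⊕{data,stop,err}  (&→⊕)
                  [data]
                    Y self-dual
                  [stop]
                    end self-dual
                  [err]
                    Y self-dual

!Bool.?Int.μY.?Bool.!Int.&{stop: ?Str.&{ack: end, stop: Y, data: Y}, err: !Bool.⊕{data: Y, stop: end, err: Y}}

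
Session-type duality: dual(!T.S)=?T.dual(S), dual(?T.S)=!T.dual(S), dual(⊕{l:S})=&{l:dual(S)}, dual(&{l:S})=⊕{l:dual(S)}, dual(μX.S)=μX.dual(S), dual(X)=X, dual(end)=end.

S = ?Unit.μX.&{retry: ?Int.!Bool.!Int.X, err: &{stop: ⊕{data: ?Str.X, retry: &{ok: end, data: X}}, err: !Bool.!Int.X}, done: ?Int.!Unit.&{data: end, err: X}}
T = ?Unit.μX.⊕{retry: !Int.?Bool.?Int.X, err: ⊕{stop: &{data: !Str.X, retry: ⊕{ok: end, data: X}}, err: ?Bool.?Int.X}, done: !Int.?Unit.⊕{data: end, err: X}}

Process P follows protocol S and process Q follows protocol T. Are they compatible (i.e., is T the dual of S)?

?Unit ‖ ?Unit  ✗ same direction on both sides — not dual

NO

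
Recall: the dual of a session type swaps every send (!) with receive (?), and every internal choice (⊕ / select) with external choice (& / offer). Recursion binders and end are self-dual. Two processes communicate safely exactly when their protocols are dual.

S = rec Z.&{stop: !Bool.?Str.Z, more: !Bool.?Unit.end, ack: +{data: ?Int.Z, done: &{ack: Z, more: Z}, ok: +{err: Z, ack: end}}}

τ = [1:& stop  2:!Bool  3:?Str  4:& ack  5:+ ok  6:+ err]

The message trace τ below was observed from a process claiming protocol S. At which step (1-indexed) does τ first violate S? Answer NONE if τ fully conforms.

NONE

step 1: & stop  ok  now at !Bool.?Str.rec Z.…
step 2: !Bool  ok  now at ?Str.rec Z.…
step 3: ?Str  ok  now at rec Z.…
step 4: & ack  ok  now at +{data: ?Int.rec Z.…, done: &{ack: rec Z.…, more: rec Z.…}, ok: +{err: rec Z.…, ack: end}}
step 5: + ok  ok  now at +{err: rec Z.…, ack: end}
step 6: + err  ok  now at rec Z.…
all 6 steps conform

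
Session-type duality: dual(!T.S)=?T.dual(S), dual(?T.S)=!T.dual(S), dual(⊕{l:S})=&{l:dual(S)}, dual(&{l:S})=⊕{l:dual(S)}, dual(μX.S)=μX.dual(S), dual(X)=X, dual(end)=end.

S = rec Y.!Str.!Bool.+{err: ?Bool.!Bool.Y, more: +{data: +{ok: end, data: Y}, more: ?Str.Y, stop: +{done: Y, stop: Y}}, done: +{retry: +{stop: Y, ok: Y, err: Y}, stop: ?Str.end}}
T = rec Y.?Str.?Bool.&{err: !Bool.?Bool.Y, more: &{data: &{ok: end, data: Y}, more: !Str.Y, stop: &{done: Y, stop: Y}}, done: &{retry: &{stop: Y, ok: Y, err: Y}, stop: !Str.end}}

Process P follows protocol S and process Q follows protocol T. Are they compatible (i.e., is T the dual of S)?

YES

rec Y | rec Y  match (μ self-dual)
  !Str | ?Str  match
    !Bool | ?Bool  match
      +{err,more,done} | &{err,more,done}  match labels match
        case err:
          ?Bool | !Bool  match
            !Bool | ?Bool  match
              Y | Y  match
        case more:
          +{data,more,stop} | &{data,more,stop}  match labels match
            case data:
              +{ok,data} | &{ok,data}  match labels match
                case ok:
                  end | end  match
                case data:
                  Y | Y  match
            case more:
              ?Str | !Str  match
                Y | Y  match
            case stop:
              +{done,stop} | &{done,stop}  match labels match
                case done:
                  Y | Y  match
                case stop:
                  Y | Y  match
        case done:
          +{retry,stop} | &{retry,stop}  match labels match
            case retry:
              +{stop,ok,err} | &{stop,ok,err}  match labels match
                case stop:
                  Y | Y  match
                case ok:
                  Y | Y  match
                case err:
                  Y | Y  match
            case stop:
              ?Str | !Str  match
                end | end  match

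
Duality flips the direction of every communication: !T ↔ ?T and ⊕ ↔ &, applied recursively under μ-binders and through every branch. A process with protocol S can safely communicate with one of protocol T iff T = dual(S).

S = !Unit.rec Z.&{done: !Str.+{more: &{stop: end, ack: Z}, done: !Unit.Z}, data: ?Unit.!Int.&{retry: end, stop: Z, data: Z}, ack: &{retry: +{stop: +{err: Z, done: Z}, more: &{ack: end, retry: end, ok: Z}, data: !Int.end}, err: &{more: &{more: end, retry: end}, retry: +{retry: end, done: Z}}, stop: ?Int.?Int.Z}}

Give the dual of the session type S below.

?Unit.rec Z.+{done: ?Str.&{more: +{stop: end, ack: Z}, done: ?Unit.Z}, data: !Unit.?Int.+{retry: end, stop: Z, data: Z}, ack: +{retry: &{stop: &{err: Z, done: Z}, more: +{ack: end, retry: end, ok: Z}, data: ?Int.end}, err: +{more: +{more: end, retry: end}, retry: &{retry: end, done: Z}}, stop: !Int.!Int.Z}}

!Unit → ?Unit
  rec Z → rec Z  (μ self-dual)
    &{done,data,ack} → +{done,data,ack}  (external→internal)
      case done:
        !Str → ?Str
          +{more,done} → &{more,done}  (select→offer)
            case more:
              &{stop,ack} → +{stop,ack}  (external→internal)
                case stop:
                  end self-dual
                case ack:
                  Z self-dual
            case done:
              !Unit → ?Unit
                Z self-dual
      case data:
        ?Unit → !Unit
          !Int → ?Int
            &{retry,stop,data} → +{retry,stop,data}  (external→internal)
              case retry:
                end self-dual
              case stop:
                Z self-dual
              case data:
                Z self-dual
      case ack:
        &{retry,err,stop} → +{retry,err,stop}  (external→internal)
          case retry:
            +{stop,more,data} → &{stop,more,data}  (select→offer)
              case stop:
                +{err,done} → &{err,done}  (select→offer)
                  case err:
                    Z self-dual
                  case done:
                    Z self-dual
              case more:
                &{ack,retry,ok} → +{ack,retry,ok}  (external→internal)
                  case ack:
                    end self-dual
                  case retry:
                    end self-dual
                  case ok:
                    Z self-dual
              case data:
                !Int → ?Int
                  end self-dual
          case err:
            &{more,retry} → +{more,retry}  (external→internal)
              case more:
                &{more,retry} → +{more,retry}  (external→internal)
                  case more:
                    end self-dual
                  case retry:
                    end self-dual
              case retry:
                +{retry,done} → &{retry,done}  (select→offer)
                  case retry:
                    end self-dual
                  case done:
                    Z self-dual
          case stop:
            ?Int → !Int
              ?Int → !Int
                Z self-dual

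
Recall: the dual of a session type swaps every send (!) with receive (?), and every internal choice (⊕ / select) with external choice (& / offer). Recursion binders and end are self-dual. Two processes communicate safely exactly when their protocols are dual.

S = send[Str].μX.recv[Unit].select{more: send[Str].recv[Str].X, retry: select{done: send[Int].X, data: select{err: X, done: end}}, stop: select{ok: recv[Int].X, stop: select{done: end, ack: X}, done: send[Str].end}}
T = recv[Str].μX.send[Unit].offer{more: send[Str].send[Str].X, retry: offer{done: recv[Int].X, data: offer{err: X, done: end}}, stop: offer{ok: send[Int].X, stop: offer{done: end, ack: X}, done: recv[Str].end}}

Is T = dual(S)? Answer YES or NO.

send[Str] vs recv[Str]  match
  μX vs μX  match (rec unchanged)
    recv[Unit] vs send[Unit]  match
      select{more,retry,stop} vs offer{more,retry,stop}  match labels match
        case more:
          send[Str] vs send[Str]  ✗ same direction on both sides — not dual

NO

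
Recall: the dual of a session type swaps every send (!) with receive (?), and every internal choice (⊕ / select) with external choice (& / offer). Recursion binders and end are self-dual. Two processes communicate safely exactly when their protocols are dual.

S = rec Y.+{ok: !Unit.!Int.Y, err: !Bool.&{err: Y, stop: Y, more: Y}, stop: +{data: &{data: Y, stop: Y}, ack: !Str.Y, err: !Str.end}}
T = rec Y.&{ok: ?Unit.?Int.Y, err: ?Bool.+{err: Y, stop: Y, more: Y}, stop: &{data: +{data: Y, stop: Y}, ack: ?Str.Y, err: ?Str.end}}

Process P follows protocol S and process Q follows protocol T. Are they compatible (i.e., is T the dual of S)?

YES

rec Y vs rec Y  ok (μ self-dual)
  +{ok,err,stop} vs &{ok,err,stop}  ok same labels
    • ok:
      !Unit vs ?Unit  ok
        !Int vs ?Int  ok
          Y vs Y  ok
    • err:
      !Bool vs ?Bool  ok
        &{err,stop,more} vs +{err,stop,more}  ok same labels
          • err:
            Y vs Y  ok
          • stop:
            Y vs Y  ok
          • more:
            Y vs Y  ok
    • stop:
      +{data,ack,err} vs &{data,ack,err}  ok same labels
        • data:
          &{data,stop} vs +{data,stop}  ok same labels
            • data:
              Y vs Y  ok
            • stop:
              Y vs Y  ok
        • ack:
          !Str vs ?Str  ok
            Y vs Y  ok
        • err:
          !Str vs ?Str  ok
            end vs end  ok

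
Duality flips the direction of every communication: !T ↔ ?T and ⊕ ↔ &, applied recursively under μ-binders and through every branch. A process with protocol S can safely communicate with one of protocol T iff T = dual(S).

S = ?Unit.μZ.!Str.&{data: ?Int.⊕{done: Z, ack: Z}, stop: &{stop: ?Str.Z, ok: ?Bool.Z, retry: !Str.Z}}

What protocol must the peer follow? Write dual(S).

!Unit.μZ.?Str.⊕{data: !Int.&{done: Z, ack: Z}, stop: ⊕{stop: !Str.Z, ok: !Bool.Z, retry: ?Str.Z}}

?Unit → !Unit
  μZ → μZ  (μ self-dual)
    !Str → ?Str
      &{data,stop} → ⊕{data,stop}  (&→⊕)
        [data]
          ?Int → !Int
            ⊕{done,ack} → &{done,ack}  (select→offer)
              [done]
                Z ↦ Z
              [ack]
                Z ↦ Z
        [stop]
          &{stop,ok,retry} → ⊕{stop,ok,retry}  (&→⊕)
            [stop]
              ?Str → !Str
                Z ↦ Z
            [ok]
              ?Bool → !Bool
                Z ↦ Z
            [retry]
              !Str → ?Str
                Z ↦ Z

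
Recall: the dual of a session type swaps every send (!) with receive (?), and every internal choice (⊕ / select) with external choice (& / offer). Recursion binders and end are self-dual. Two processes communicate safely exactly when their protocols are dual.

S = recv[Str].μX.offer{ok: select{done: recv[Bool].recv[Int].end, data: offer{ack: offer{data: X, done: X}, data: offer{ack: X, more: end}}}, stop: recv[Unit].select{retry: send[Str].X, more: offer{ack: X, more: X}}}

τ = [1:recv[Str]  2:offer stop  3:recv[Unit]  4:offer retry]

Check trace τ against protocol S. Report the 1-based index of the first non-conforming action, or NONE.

@1 recv[Str]  match  state: μX.…
@2 offer stop  match  state: recv[Unit].select{retry: send[Str].μX.…, more: offer{ack: μX.…, more: μX.…}}
@3 recv[Unit]  match  state: select{retry: send[Str].μX.…, more: offer{ack: μX.…, more: μX.…}}
@4 got offer retry, protocol expects select retry or select more  ✗

4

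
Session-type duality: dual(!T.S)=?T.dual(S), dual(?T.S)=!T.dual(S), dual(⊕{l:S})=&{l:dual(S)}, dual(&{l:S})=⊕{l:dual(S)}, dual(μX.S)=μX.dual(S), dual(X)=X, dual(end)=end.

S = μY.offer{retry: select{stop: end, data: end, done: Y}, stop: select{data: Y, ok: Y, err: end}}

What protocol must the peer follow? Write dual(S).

μY = μY  (binder kept)
  offer{retry,stop} = select{retry,stop}  (external→internal)
    [retry]
      select{stop,data,done} = offer{stop,data,done}  (internal→external)
        [stop]
          end self-dual
        [data]
          end self-dual
        [done]
          Y self-dual
    [stop]
      select{data,ok,err} = offer{data,ok,err}  (internal→external)
        [data]
          Y self-dual
        [ok]
          Y self-dual
        [err]
          end self-dual

μY.select{retry: offer{stop: end, data: end, done: Y}, stop: offer{data: Y, ok: Y, err: end}}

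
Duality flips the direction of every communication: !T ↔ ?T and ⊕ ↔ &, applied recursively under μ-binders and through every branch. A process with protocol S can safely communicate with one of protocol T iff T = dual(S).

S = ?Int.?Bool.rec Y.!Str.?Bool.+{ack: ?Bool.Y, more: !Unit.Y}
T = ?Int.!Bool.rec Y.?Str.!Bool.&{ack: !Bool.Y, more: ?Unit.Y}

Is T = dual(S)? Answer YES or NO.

NO

?Int vs ?Int  ✗ same direction on both sides — not dual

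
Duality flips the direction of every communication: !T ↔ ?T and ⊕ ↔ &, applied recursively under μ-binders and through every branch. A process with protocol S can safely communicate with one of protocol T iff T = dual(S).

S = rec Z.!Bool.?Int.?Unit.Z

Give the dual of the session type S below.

rec Z.?Bool.!Int.!Unit.Z

rec Z = rec Z  (binder kept)
  !Bool = ?Bool
    ?Int = !Int
      ?Unit = !Unit
        dual(Z) = Z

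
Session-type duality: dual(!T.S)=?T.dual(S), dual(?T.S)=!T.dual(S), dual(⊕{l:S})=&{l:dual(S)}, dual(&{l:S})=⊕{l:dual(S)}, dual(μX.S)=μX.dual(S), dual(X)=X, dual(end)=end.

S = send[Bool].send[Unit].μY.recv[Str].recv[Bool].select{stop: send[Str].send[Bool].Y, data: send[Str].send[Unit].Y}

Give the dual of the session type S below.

recv[Bool].recv[Unit].μY.send[Str].send[Bool].offer{stop: recv[Str].recv[Bool].Y, data: recv[Str].recv[Unit].Y}

send[Bool] = recv[Bool]
  send[Unit] = recv[Unit]
    μY = μY  (μ self-dual)
      recv[Str] = send[Str]
        recv[Bool] = send[Bool]
          select{stop,data} = offer{stop,data}  (⊕→&)
            [stop]
              send[Str] = recv[Str]
                send[Bool] = recv[Bool]
                  Y ↦ Y
            [data]
              send[Str] = recv[Str]
                send[Unit] = recv[Unit]
                  Y ↦ Y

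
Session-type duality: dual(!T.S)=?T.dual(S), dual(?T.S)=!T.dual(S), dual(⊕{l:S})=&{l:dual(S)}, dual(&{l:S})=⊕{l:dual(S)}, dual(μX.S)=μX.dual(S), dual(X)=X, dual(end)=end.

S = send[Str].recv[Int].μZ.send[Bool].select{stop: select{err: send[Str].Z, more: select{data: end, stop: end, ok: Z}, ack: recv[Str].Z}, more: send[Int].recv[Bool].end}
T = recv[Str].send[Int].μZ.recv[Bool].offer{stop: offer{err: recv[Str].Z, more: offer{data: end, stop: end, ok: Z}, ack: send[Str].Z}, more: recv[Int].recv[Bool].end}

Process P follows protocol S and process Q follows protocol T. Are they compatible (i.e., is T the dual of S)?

send[Str] vs recv[Str]  ok
  recv[Int] vs send[Int]  ok
    μZ vs μZ  ok (μ self-dual)
      send[Bool] vs recv[Bool]  ok
        select{stop,more} vs offer{stop,more}  ok labels match
          [stop]
            select{err,more,ack} vs offer{err,more,ack}  ok labels match
              [err]
                send[Str] vs recv[Str]  ok
                  Z vs Z  ok
              [more]
                select{data,stop,ok} vs offer{data,stop,ok}  ok labels match
                  [data]
                    end vs end  ok
                  [stop]
                    end vs end  ok
                  [ok]
                    Z vs Z  ok
              [ack]
                recv[Str] vs send[Str]  ok
                  Z vs Z  ok
          [more]
            send[Int] vs recv[Int]  ok
              recv[Bool] vs recv[Bool]  ✗ same direction on both sides — not dual

NO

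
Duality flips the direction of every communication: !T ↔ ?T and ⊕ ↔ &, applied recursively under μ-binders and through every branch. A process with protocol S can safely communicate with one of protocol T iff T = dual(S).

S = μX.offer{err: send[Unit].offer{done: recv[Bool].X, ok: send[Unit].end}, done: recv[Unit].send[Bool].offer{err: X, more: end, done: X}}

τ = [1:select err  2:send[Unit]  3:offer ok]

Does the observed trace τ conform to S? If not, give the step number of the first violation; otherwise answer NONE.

[1] got select err, protocol expects offer err or offer done  ✗

1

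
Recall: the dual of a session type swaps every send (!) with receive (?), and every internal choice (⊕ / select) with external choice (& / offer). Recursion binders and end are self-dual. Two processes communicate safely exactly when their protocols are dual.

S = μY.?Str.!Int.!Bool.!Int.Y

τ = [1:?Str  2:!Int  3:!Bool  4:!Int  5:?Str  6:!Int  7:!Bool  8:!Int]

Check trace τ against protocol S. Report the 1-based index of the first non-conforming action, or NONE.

NONE

@1 ?Str  ok  cont: !Int.!Bool.!Int.μY.…
@2 !Int  ok  cont: !Bool.!Int.μY.…
@3 !Bool  ok  cont: !Int.μY.…
@4 !Int  ok  cont: μY.…
@5 ?Str  ok  cont: !Int.!Bool.!Int.μY.…
@6 !Int  ok  cont: !Bool.!Int.μY.…
@7 !Bool  ok  cont: !Int.μY.…
@8 !Int  ok  cont: μY.…
trace exhausted — no violation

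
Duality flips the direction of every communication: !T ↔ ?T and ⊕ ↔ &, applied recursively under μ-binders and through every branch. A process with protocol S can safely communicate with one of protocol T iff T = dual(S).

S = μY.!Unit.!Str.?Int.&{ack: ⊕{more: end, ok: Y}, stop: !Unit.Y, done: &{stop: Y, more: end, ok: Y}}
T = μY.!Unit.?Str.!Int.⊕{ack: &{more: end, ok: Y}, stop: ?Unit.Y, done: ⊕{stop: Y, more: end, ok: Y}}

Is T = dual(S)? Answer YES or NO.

NO

μY ‖ μY  match (μ self-dual)
  !Unit ‖ !Unit  ✗ same direction on both sides — not dual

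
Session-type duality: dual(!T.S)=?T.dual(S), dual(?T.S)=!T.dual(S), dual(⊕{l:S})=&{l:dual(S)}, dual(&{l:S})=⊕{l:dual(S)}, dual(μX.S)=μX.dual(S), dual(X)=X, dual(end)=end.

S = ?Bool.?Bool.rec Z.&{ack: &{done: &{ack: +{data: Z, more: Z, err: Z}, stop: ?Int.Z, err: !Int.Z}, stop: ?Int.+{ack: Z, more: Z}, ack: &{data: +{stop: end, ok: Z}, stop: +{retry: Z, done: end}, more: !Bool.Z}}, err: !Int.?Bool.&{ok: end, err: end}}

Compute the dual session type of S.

?Bool = !Bool
  ?Bool = !Bool
    rec Z = rec Z  (μ self-dual)
      &{ack,err} = +{ack,err}  (external→internal)
        case ack:
          &{done,stop,ack} = +{done,stop,ack}  (external→internal)
            case done:
              &{ack,stop,err} = +{ack,stop,err}  (external→internal)
                case ack:
                  +{data,more,err} = &{data,more,err}  (select→offer)
                    case data:
                      dual(Z) = Z
                    case more:
                      dual(Z) = Z
                    case err:
                      dual(Z) = Z
                case stop:
                  ?Int = !Int
                    dual(Z) = Z
                case err:
                  !Int = ?Int
                    dual(Z) = Z
            case stop:
              ?Int = !Int
                +{ack,more} = &{ack,more}  (select→offer)
                  case ack:
                    dual(Z) = Z
                  case more:
                    dual(Z) = Z
            case ack:
              &{data,stop,more} = +{data,stop,more}  (external→internal)
                case data:
                  +{stop,ok} = &{stop,ok}  (select→offer)
                    case stop:
                      dual(end) = end
                    case ok:
                      dual(Z) = Z
                case stop:
                  +{retry,done} = &{retry,done}  (select→offer)
                    case retry:
                      dual(Z) = Z
                    case done:
                      dual(end) = end
                case more:
                  !Bool = ?Bool
                    dual(Z) = Z
        case err:
          !Int = ?Int
            ?Bool = !Bool
              &{ok,err} = +{ok,err}  (external→internal)
                case ok:
                  dual(end) = end
                case err:
                  dual(end) = end

!Bool.!Bool.rec Z.+{ack: +{done: +{ack: &{data: Z, more: Z, err: Z}, stop: !Int.Z, err: ?Int.Z}, stop: !Int.&{ack: Z, more: Z}, ack: +{data: &{stop: end, ok: Z}, stop: &{retry: Z, done: end}, more: ?Bool.Z}}, err: ?Int.!Bool.+{ok: end, err: end}}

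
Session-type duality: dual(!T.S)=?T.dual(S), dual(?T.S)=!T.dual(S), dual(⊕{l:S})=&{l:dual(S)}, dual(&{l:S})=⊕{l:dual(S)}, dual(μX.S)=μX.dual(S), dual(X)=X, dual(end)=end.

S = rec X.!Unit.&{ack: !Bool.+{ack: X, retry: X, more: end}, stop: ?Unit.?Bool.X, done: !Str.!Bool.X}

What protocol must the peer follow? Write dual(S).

rec X.?Unit.+{ack: ?Bool.&{ack: X, retry: X, more: end}, stop: !Unit.!Bool.X, done: ?Str.?Bool.X}

rec X ↦ rec X  (rec unchanged)
  !Unit ↦ ?Unit
    &{ack,stop,done} ↦ +{ack,stop,done}  (offer→select)
      [ack]
        !Bool ↦ ?Bool
          +{ack,retry,more} ↦ &{ack,retry,more}  (select→offer)
            [ack]
              X self-dual
            [retry]
              X self-dual
            [more]
              end self-dual
      [stop]
        ?Unit ↦ !Unit
          ?Bool ↦ !Bool
            X self-dual
      [done]
        !Str ↦ ?Str
          !Bool ↦ ?Bool
            X self-dual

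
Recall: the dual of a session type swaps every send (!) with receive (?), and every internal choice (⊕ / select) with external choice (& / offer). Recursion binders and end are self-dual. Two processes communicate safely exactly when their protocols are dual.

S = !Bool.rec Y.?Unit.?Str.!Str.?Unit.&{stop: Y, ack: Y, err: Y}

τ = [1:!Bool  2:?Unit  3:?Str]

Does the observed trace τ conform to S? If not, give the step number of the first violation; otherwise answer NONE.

NONE

@1 !Bool  ✓  residual = rec Y.…
@2 ?Unit  ✓  residual = ?Str.!Str.?Unit.&{stop: rec Y.…, ack: rec Y.…, err: rec Y.…}
@3 ?Str  ✓  residual = !Str.?Unit.&{stop: rec Y.…, ack: rec Y.…, err: rec Y.…}
all 3 steps conform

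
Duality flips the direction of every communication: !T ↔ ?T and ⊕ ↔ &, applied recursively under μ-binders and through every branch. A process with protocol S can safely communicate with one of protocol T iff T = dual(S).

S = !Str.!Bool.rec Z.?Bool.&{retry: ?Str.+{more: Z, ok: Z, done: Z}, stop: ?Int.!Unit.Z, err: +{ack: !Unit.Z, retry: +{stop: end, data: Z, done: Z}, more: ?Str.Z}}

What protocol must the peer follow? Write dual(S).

?Str.?Bool.rec Z.!Bool.+{retry: !Str.&{more: Z, ok: Z, done: Z}, stop: !Int.?Unit.Z, err: &{ack: ?Unit.Z, retry: &{stop: end, data: Z, done: Z}, more: !Str.Z}}

!Str = ?Str
  !Bool = ?Bool
    rec Z = rec Z  (binder kept)
      ?Bool = !Bool
        &{retry,stop,err} = +{retry,stop,err}  (offer→select)
          • retry:
            ?Str = !Str
              +{more,ok,done} = &{more,ok,done}  (⊕→&)
                • more:
                  Z ↦ Z
                • ok:
                  Z ↦ Z
                • done:
                  Z ↦ Z
          • stop:
            ?Int = !Int
              !Unit = ?Unit
                Z ↦ Z
          • err:
            +{ack,retry,more} = &{ack,retry,more}  (⊕→&)
              • ack:
                !Unit = ?Unit
                  Z ↦ Z
              • retry:
                +{stop,data,done} = &{stop,data,done}  (⊕→&)
                  • stop:
                    end ↦ end
                  • data:
                    Z ↦ Z
                  • done:
                    Z ↦ Z
              • more:
                ?Str = !Str
                  Z ↦ Z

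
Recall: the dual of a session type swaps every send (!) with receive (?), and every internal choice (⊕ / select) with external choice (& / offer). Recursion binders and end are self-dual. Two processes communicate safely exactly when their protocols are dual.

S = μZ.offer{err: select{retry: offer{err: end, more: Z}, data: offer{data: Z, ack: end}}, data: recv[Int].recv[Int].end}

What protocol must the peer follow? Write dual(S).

μZ = μZ  (rec unchanged)
  offer{err,data} = select{err,data}  (&→⊕)
    case err:
      select{retry,data} = offer{retry,data}  (select→offer)
        case retry:
          offer{err,more} = select{err,more}  (&→⊕)
            case err:
              dual(end) = end
            case more:
              dual(Z) = Z
        case data:
          offer{data,ack} = select{data,ack}  (&→⊕)
            case data:
              dual(Z) = Z
            case ack:
              dual(end) = end
    case data:
      recv[Int] = send[Int]
        recv[Int] = send[Int]
          dual(end) = end

μZ.select{err: offer{retry: select{err: end, more: Z}, data: select{data: Z, ack: end}}, data: send[Int].send[Int].end}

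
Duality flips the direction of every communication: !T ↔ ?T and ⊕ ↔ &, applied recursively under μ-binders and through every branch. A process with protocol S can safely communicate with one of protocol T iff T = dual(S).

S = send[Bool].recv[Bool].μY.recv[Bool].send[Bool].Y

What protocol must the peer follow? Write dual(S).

send[Bool] = recv[Bool]
  recv[Bool] = send[Bool]
    μY = μY  (rec unchanged)
      recv[Bool] = send[Bool]
        send[Bool] = recv[Bool]
          Y self-dual

recv[Bool].send[Bool].μY.send[Bool].recv[Bool].Y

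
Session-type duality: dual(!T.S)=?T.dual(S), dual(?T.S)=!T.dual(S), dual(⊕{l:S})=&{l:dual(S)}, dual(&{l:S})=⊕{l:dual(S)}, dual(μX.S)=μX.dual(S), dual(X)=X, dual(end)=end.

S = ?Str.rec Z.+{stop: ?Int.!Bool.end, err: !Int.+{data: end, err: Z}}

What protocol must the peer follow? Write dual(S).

!Str.rec Z.&{stop: !Int.?Bool.end, err: ?Int.&{data: end, err: Z}}

?Str = !Str
  rec Z = rec Z  (μ self-dual)
    +{stop,err} = &{stop,err}  (internal→external)
      case stop:
        ?Int = !Int
          !Bool = ?Bool
            end ↦ end
      case err:
        !Int = ?Int
          +{data,err} = &{data,err}  (internal→external)
            case data:
              end ↦ end
            case err:
              Z ↦ Z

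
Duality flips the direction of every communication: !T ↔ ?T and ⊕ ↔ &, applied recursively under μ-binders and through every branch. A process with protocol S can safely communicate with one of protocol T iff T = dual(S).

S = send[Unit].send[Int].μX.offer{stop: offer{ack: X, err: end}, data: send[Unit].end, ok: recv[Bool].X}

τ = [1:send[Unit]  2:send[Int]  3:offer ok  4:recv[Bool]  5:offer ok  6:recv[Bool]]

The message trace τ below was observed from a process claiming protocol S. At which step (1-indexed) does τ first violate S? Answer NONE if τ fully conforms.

NONE

@1 send[Unit]  ✓  cont: send[Int].μX.…
@2 send[Int]  ✓  cont: μX.…
@3 offer ok  ✓  cont: recv[Bool].μX.…
@4 recv[Bool]  ✓  cont: μX.…
@5 offer ok  ✓  cont: recv[Bool].μX.…
@6 recv[Bool]  ✓  cont: μX.…
all 6 steps conform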